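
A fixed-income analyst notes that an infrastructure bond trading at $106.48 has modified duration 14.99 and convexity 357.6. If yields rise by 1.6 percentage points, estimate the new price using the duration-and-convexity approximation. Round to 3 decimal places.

$85.816

Duration effect: -D_mod·Δy = -14.99 × (+0.016) = -0.239840
Convexity effect: ½·C·(Δy)² = 0.5 × 357.6 × (0.016)² = +0.0457728
ΔP/P ≈ -0.239840 + 0.0457728 = -0.1940672
New price ≈ 106.48 × (1 - 0.1940672) = 85.815724544.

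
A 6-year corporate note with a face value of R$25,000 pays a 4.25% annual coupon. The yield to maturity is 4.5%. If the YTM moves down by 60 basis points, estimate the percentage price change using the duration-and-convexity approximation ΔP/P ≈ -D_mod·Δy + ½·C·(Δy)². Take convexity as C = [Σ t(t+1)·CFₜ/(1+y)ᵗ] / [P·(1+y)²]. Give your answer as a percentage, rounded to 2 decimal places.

With y = 0.045:
  t   CF        PV=CF/(1+0.045)^t    t·PV        t(t+1)·PV
  1     1,062.50     1,016.7464     1,016.7464       2,033.4928
  2     1,062.50       972.9631     1,945.9261       5,837.7784
  3     1,062.50       931.0651     2,793.1954      11,172.7817
  4     1,062.50       890.9714     3,563.8857      17,819.4286
  5     1,062.50       852.6042     4,263.0212      25,578.1271
  6    26,062.50    20,013.2827   120,079.6961     840,557.8725
  Σ                 24,677.6330   133,662.4710     902,999.4811
P = 24,677.6330; D_Mac = 5.41634 yrs; D_mod = 5.18310 yrs; C = 33.50822.
Duration effect: -5.18310 × (-0.006) = +0.031099
Convexity effect: 0.5 × 33.50822 × (-0.006)² = +0.0006031
ΔP/P ≈ +0.031099 + 0.0006031 = +0.031702 = +3.1702%.

+3.17%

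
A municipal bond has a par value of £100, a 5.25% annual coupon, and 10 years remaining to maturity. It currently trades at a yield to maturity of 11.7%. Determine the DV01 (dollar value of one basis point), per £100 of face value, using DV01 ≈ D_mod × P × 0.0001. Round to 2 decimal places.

Periodic yield y = 0.117.
  t   CF        PV=CF/(1+0.117)^t    t·PV
  1         5.25         4.7001         4.7001
  2         5.25         4.2078         8.4156
  3         5.25         3.7670        11.3011
  4         5.25         3.3725        13.4898
  5         5.25         3.0192        15.0961
  6         5.25         2.7030        16.2178
  7         5.25         2.4198        16.9389
  8         5.25         2.1664        17.3310
  9         5.25         1.9395        17.4551
  10      105.25        34.8089       348.0891
  Σ                     63.1041       469.0345
P = 63.1041; D_Mac = 7.43271 yrs; D_mod = 6.65417 yrs.
DV01 ≈ 6.65417 × 63.1041 × 0.0001 = 0.041991.

£0.04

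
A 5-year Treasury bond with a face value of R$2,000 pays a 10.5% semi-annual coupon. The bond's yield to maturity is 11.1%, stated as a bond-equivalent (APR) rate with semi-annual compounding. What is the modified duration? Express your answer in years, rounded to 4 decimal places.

3.7913 years

Periodic yield y = 0.0555. First find Macaulay duration:
  t   CF        PV=CF/(1+0.0555)^t    t·PV
  1       105.00        99.4789        99.4789
  2       105.00        94.2481       188.4963
  3       105.00        89.2924       267.8773
  4       105.00        84.5973       338.3891
  5       105.00        80.1490       400.7450
  6       105.00        75.9346       455.6078
  7       105.00        71.9419       503.5930
  8       105.00        68.1590       545.2722
  9       105.00        64.5751       581.1760
  10    2,105.00     1,226.5061    12,265.0613
  Σ                  1,954.8825    15,645.6969
P = 1,954.8825; Macaulay duration = 15,645.6969 / 1,954.8825 = 8.00339 half-year periods = 4.00170 years.
Modified duration = D_Mac / (1 + y) = 4.00170 / 1.0555 = 3.79128 years.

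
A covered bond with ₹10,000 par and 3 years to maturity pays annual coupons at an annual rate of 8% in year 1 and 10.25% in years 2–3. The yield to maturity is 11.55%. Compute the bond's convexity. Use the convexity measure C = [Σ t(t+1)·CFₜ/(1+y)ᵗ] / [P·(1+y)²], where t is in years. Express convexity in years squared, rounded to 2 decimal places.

With y = 0.1155:
  t   CF        PV=CF/(1+0.1155)^t    t·PV        t(t+1)·PV
  1       800.00       717.1672       717.1672       1,434.3344
  2     1,025.00       823.7297     1,647.4594       4,942.3781
  3    11,025.00     7,942.7314    23,828.1941      95,312.7764
  Σ                  9,483.6282    26,192.8206     101,689.4889
P = 9,483.6282.
Convexity = Σ t(t+1)·PV / [P·(1+y)²] = 101,689.4889 / (9,483.6282 × 1.244340) = 8.61713.

8.62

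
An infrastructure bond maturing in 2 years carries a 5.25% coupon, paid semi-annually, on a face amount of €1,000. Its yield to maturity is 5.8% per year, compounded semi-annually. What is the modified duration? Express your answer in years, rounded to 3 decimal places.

Periodic yield y = 0.029. First find Macaulay duration:
  t   CF        PV=CF/(1+0.029)^t    t·PV
  1        26.25        25.5102        25.5102
  2        26.25        24.7913        49.5825
  3        26.25        24.0926        72.2777
  4     1,026.25       915.3595     3,661.4378
  Σ                    989.7535     3,808.8083
P = 989.7535; Macaulay duration = 3,808.8083 / 989.7535 = 3.84824 half-year periods = 1.92412 years.
Modified duration = D_Mac / (1 + y) = 1.92412 / 1.029 = 1.86989 years.

1.870 years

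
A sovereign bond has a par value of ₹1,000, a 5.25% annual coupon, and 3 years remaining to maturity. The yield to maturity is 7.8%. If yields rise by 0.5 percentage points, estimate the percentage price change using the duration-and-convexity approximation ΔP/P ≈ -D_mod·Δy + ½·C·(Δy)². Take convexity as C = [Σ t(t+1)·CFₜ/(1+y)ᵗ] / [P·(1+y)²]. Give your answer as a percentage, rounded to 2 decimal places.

-1.31%

With y = 0.078:
  t   CF        PV=CF/(1+0.078)^t    t·PV        t(t+1)·PV
  1        52.50        48.7013        48.7013          97.4026
  2        52.50        45.1775        90.3549         271.0647
  3     1,052.50       840.1674     2,520.5022      10,082.0087
  Σ                    934.0461     2,659.5584      10,450.4760
P = 934.0461; D_Mac = 2.84735 yrs; D_mod = 2.64133 yrs; C = 9.62787.
Duration effect: -2.64133 × (+0.005) = -0.013207
Convexity effect: 0.5 × 9.62787 × (0.005)² = +0.0001203
ΔP/P ≈ -0.013207 + 0.0001203 = -0.013086 = -1.3086%.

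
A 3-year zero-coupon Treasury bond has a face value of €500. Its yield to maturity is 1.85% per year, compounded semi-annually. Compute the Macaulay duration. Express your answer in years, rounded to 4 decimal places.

3.0000 years

A zero-coupon bond has a single cash flow at maturity, so its Macaulay duration equals its maturity: 3 years.
(Equivalently: 6 semi-annual periods ÷ 2 = 3 years.)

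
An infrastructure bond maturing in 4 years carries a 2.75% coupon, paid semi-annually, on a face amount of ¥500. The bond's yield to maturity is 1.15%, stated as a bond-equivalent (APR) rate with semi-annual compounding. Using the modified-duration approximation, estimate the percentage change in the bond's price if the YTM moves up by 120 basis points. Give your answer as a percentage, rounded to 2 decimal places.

-4.56%

Periodic yield y = 0.00575. Modified duration first:
  t   CF        PV=CF/(1+0.00575)^t    t·PV
  1        6.875         6.8357         6.8357
  2        6.875         6.7966        13.5932
  3        6.875         6.7578        20.2733
  4        6.875         6.7191        26.8765
  5        6.875         6.6807        33.4035
  6        6.875         6.6425        39.8551
  7        6.875         6.6045        46.2318
  8      506.875       484.1507     3,873.2054
  Σ                    531.1876     4,060.2745
P = 531.1876; D_Mac = 7.64377 half-year periods = 3.82188 yrs; D_mod = 3.82188/(1+0.00575) = 3.80003 yrs.
ΔP/P ≈ -D_mod · Δy = -3.80003 × (+0.012) = -0.045600 = -4.5600%.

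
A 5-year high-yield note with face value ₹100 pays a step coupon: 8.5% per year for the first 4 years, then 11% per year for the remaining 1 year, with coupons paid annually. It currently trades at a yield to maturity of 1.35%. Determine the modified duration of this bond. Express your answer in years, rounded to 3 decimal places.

Periodic yield y = 0.0135. First find Macaulay duration:
  t   CF        PV=CF/(1+0.0135)^t    t·PV
  1         8.50         8.3868         8.3868
  2         8.50         8.2751        16.5501
  3         8.50         8.1648        24.4945
  4         8.50         8.0561        32.2243
  5       111.00       103.8016       519.0082
  Σ                    136.6844       600.6640
P = 136.6844; Macaulay duration = 600.6640 / 136.6844 = 4.39453 years.
Modified duration = D_Mac / (1 + y) = 4.39453 / 1.0135 = 4.33600 years.

4.336 years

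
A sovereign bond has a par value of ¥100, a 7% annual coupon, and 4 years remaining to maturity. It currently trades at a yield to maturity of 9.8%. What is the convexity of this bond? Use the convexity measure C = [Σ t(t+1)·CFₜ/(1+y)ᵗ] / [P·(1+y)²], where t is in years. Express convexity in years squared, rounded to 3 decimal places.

With y = 0.098:
  t   CF        PV=CF/(1+0.098)^t    t·PV        t(t+1)·PV
  1         7.00         6.3752         6.3752          12.7505
  2         7.00         5.8062        11.6124          34.8373
  3         7.00         5.2880        15.8640          63.4559
  4       107.00        73.6164       294.4655       1,472.3275
  Σ                     91.0858       328.3171       1,583.3712
P = 91.0858.
Convexity = Σ t(t+1)·PV / [P·(1+y)²] = 1,583.3712 / (91.0858 × 1.205604) = 14.41874.

14.419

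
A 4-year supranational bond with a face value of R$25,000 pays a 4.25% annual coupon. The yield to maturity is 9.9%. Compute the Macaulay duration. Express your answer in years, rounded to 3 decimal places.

3.734 years

Periodic yield y = 0.099. Discount each cash flow and weight by its year:
  t   CF        PV=CF/(1+0.099)^t    t·PV
  1     1,062.50       966.7880       966.7880
  2     1,062.50       879.6979     1,759.3958
  3     1,062.50       800.4530     2,401.3591
  4    26,062.50    17,865.9166    71,463.6664
  Σ                 20,512.8555    76,591.2094
Price P = Σ PV = 20,512.8555.
Macaulay duration = Σ(t·PV) / P = 76,591.2094 / 20,512.8555 = 3.73382 years.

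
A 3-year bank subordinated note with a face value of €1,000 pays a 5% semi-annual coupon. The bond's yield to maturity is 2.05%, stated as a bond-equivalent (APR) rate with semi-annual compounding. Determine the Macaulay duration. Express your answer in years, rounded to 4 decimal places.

Periodic yield y = 0.01025. Discount each cash flow and weight by its period:
  t   CF        PV=CF/(1+0.01025)^t    t·PV
  1        25.00        24.7463        24.7463
  2        25.00        24.4953        48.9905
  3        25.00        24.2467        72.7402
  4        25.00        24.0007        96.0029
  5        25.00        23.7572       118.7861
  6     1,025.00       964.1636     5,784.9813
  Σ                  1,085.4099     6,146.2475
Price P = Σ PV = 1,085.4099.
Macaulay duration = Σ(t·PV) / P = 6,146.2475 / 1,085.4099 = 5.66261 half-year periods.
In years: 5.66261 / 2 = 2.83130 years.

2.8313 years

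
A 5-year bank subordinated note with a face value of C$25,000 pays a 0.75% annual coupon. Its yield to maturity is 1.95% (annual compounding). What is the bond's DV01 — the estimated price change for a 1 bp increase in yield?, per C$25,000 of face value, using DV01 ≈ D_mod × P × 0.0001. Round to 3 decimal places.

Periodic yield y = 0.0195.
  t   CF        PV=CF/(1+0.0195)^t    t·PV
  1       187.50       183.9137       183.9137
  2       187.50       180.3960       360.7919
  3       187.50       176.9455       530.8366
  4       187.50       173.5611       694.2443
  5    25,187.50    22,869.0915   114,345.4577
  Σ                 23,583.9078   116,115.2442
P = 23,583.9078; D_Mac = 4.92349 yrs; D_mod = 4.82932 yrs.
DV01 ≈ 4.82932 × 23,583.9078 × 0.0001 = 11.389431.

C$11.389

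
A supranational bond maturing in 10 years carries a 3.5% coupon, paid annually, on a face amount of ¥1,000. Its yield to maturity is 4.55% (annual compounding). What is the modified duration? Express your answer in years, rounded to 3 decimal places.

Periodic yield y = 0.0455. First find Macaulay duration:
  t   CF        PV=CF/(1+0.0455)^t    t·PV
  1        35.00        33.4768        33.4768
  2        35.00        32.0199        64.0398
  3        35.00        30.6264        91.8792
  4        35.00        29.2935       117.1742
  5        35.00        28.0187       140.0935
  6        35.00        26.7993       160.7959
  7        35.00        25.6330       179.4311
  8        35.00        24.5175       196.1398
  9        35.00        23.4505       211.0543
  10    1,035.00       663.2847     6,632.8470
  Σ                    917.1203     7,826.9316
P = 917.1203; Macaulay duration = 7,826.9316 / 917.1203 = 8.53425 years.
Modified duration = D_Mac / (1 + y) = 8.53425 / 1.0455 = 8.16284 years.

8.163 years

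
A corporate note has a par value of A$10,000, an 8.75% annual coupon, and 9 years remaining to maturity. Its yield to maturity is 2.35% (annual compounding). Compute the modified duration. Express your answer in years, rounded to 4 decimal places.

6.9098 years

Periodic yield y = 0.0235. First find Macaulay duration:
  t   CF        PV=CF/(1+0.0235)^t    t·PV
  1       875.00       854.9096       854.9096
  2       875.00       835.2805     1,670.5611
  3       875.00       816.1021     2,448.3064
  4       875.00       797.3641     3,189.4563
  5       875.00       779.0563     3,895.2813
  6       875.00       761.1688     4,567.0127
  7       875.00       743.6920     5,205.8442
  8       875.00       726.6165     5,812.9323
  9    10,875.00     8,823.4543    79,411.0891
  Σ                 15,137.6443   107,055.3929
P = 15,137.6443; Macaulay duration = 107,055.3929 / 15,137.6443 = 7.07213 years.
Modified duration = D_Mac / (1 + y) = 7.07213 / 1.0235 = 6.90975 years.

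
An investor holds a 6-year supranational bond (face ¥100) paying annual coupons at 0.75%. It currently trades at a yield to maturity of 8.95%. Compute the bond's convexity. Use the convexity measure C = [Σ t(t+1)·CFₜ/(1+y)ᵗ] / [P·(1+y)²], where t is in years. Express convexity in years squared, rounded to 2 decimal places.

With y = 0.0895:
  t   CF        PV=CF/(1+0.0895)^t    t·PV        t(t+1)·PV
  1         0.75         0.6884         0.6884           1.3768
  2         0.75         0.6318         1.2637           3.7910
  3         0.75         0.5799         1.7398           6.9592
  4         0.75         0.5323         2.1292          10.6459
  5         0.75         0.4886         2.4428          14.6570
  6       100.75        60.2395       361.4372       2,530.0607
  Σ                     63.1606       369.7011       2,567.4907
P = 63.1606.
Convexity = Σ t(t+1)·PV / [P·(1+y)²] = 2,567.4907 / (63.1606 × 1.187010) = 34.24588.

34.25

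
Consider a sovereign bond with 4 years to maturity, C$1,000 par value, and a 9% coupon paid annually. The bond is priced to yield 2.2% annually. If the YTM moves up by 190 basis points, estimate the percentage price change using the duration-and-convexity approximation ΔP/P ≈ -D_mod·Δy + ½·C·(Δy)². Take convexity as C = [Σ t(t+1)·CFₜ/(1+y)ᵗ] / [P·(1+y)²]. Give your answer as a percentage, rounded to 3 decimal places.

-6.368%

With y = 0.022:
  t   CF        PV=CF/(1+0.022)^t    t·PV        t(t+1)·PV
  1        90.00        88.0626        88.0626         176.1252
  2        90.00        86.1669       172.3339         517.0017
  3        90.00        84.3121       252.9363       1,011.7450
  4     1,090.00       999.1321     3,996.5284      19,982.6421
  Σ                  1,257.6738     4,509.8612      21,687.5141
P = 1,257.6738; D_Mac = 3.58588 yrs; D_mod = 3.50868 yrs; C = 16.50973.
Duration effect: -3.50868 × (+0.019) = -0.066665
Convexity effect: 0.5 × 16.50973 × (0.019)² = +0.0029800
ΔP/P ≈ -0.066665 + 0.0029800 = -0.063685 = -6.3685%.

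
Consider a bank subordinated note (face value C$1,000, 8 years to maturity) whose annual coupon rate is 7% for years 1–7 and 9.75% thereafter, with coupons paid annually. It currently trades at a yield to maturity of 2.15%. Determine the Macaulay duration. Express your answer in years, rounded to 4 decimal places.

6.6629 years

Periodic yield y = 0.0215. Discount each cash flow and weight by its year:
  t   CF        PV=CF/(1+0.0215)^t    t·PV
  1        70.00        68.5267        68.5267
  2        70.00        67.0844       134.1687
  3        70.00        65.6724       197.0172
  4        70.00        64.2902       257.1607
  5        70.00        62.9370       314.6851
  6        70.00        61.6124       369.6741
  7        70.00        60.3156       422.2090
  8     1,097.50       925.7582     7,406.0655
  Σ                  1,376.1967     9,169.5070
Price P = Σ PV = 1,376.1967.
Macaulay duration = Σ(t·PV) / P = 9,169.5070 / 1,376.1967 = 6.66293 years.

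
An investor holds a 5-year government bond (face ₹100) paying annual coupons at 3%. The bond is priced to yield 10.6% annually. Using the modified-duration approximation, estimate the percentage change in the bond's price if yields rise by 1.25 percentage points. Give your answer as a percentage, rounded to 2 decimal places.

Periodic yield y = 0.106. Modified duration first:
  t   CF        PV=CF/(1+0.106)^t    t·PV
  1         3.00         2.7125         2.7125
  2         3.00         2.4525         4.9050
  3         3.00         2.2175         6.6524
  4         3.00         2.0049         8.0197
  5       103.00        62.2389       311.1943
  Σ                     71.6262       333.4839
P = 71.6262; D_Mac = 4.65589 yrs; D_mod = 4.65589/(1+0.106) = 4.20967 yrs.
ΔP/P ≈ -D_mod · Δy = -4.20967 × (+0.0125) = -0.052621 = -5.2621%.

-5.26%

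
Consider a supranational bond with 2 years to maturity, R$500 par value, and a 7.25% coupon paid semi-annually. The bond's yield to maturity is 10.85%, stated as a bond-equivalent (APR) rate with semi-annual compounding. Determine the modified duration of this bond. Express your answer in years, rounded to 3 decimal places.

Periodic yield y = 0.05425. First find Macaulay duration:
  t   CF        PV=CF/(1+0.05425)^t    t·PV
  1       18.125        17.1923        17.1923
  2       18.125        16.3076        32.6153
  3       18.125        15.4685        46.4054
  4      518.125       419.4306     1,677.7224
  Σ                    468.3990     1,773.9354
P = 468.3990; Macaulay duration = 1,773.9354 / 468.3990 = 3.78723 half-year periods = 1.89362 years.
Modified duration = D_Mac / (1 + y) = 1.89362 / 1.05425 = 1.79617 years.

1.796 years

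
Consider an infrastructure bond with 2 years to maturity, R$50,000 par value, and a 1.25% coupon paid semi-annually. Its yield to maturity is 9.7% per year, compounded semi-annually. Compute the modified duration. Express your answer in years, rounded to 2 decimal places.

1.89 years

Periodic yield y = 0.0485. First find Macaulay duration:
  t   CF        PV=CF/(1+0.0485)^t    t·PV
  1       312.50       298.0448       298.0448
  2       312.50       284.2583       568.5166
  3       312.50       271.1095       813.3285
  4    50,312.50    41,629.5924   166,518.3695
  Σ                 42,483.0050   168,198.2594
P = 42,483.0050; Macaulay duration = 168,198.2594 / 42,483.0050 = 3.95919 half-year periods = 1.97959 years.
Modified duration = D_Mac / (1 + y) = 1.97959 / 1.0485 = 1.88803 years.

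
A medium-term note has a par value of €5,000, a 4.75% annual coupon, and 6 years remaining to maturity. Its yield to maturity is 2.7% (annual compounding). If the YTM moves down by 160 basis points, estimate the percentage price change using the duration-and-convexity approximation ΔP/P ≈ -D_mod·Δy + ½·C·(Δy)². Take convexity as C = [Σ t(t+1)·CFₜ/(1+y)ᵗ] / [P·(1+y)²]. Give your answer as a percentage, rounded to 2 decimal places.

+8.85%

With y = 0.027:
  t   CF        PV=CF/(1+0.027)^t    t·PV        t(t+1)·PV
  1       237.50       231.2561       231.2561         462.5122
  2       237.50       225.1763       450.3526       1,351.0579
  3       237.50       219.2564       657.7692       2,631.0768
  4       237.50       213.4921       853.9685       4,269.8423
  5       237.50       207.8794     1,039.3969       6,236.3812
  6     5,237.50     4,463.7655    26,782.5932     187,478.1524
  Σ                  5,560.8258    30,015.3365     202,429.0228
P = 5,560.8258; D_Mac = 5.39764 yrs; D_mod = 5.25574 yrs; C = 34.51379.
Duration effect: -5.25574 × (-0.016) = +0.084092
Convexity effect: 0.5 × 34.51379 × (-0.016)² = +0.0044178
ΔP/P ≈ +0.084092 + 0.0044178 = +0.088510 = +8.8510%.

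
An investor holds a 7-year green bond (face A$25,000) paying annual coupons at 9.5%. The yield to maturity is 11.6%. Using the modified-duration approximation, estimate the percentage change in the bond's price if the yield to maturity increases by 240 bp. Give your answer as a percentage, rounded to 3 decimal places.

Periodic yield y = 0.116. Modified duration first:
  t   CF        PV=CF/(1+0.116)^t    t·PV
  1     2,375.00     2,128.1362     2,128.1362
  2     2,375.00     1,906.9321     3,813.8642
  3     2,375.00     1,708.7205     5,126.1615
  4     2,375.00     1,531.1116     6,124.4462
  5     2,375.00     1,371.9638     6,859.8188
  6     2,375.00     1,229.3582     7,376.1493
  7    27,375.00    12,697.1066    88,879.7462
  Σ                 22,573.3289   120,308.3224
P = 22,573.3289; D_Mac = 5.32967 yrs; D_mod = 5.32967/(1+0.116) = 4.77569 yrs.
ΔP/P ≈ -D_mod · Δy = -4.77569 × (+0.024) = -0.114616 = -11.4616%.

-11.462%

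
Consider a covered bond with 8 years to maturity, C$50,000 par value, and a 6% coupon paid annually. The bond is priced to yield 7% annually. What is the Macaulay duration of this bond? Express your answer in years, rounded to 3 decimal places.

Periodic yield y = 0.07. Discount each cash flow and weight by its year:
  t   CF        PV=CF/(1+0.07)^t    t·PV
  1     3,000.00     2,803.7383     2,803.7383
  2     3,000.00     2,620.3162     5,240.6324
  3     3,000.00     2,448.8936     7,346.6809
  4     3,000.00     2,288.6856     9,154.7425
  5     3,000.00     2,138.9585    10,694.7927
  6     3,000.00     1,999.0267    11,994.1600
  7     3,000.00     1,868.2492    13,077.7446
  8    53,000.00    30,846.4825   246,771.8603
  Σ                 47,014.3507   307,084.3518
Price P = Σ PV = 47,014.3507.
Macaulay duration = Σ(t·PV) / P = 307,084.3518 / 47,014.3507 = 6.53172 years.

6.532 years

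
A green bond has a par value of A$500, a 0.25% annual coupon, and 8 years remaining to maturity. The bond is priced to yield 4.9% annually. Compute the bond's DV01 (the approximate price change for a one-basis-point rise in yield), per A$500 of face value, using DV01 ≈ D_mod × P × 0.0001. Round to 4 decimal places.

Periodic yield y = 0.049.
  t   CF        PV=CF/(1+0.049)^t    t·PV
  1         1.25         1.1916         1.1916
  2         1.25         1.1359         2.2719
  3         1.25         1.0829         3.2487
  4         1.25         1.0323         4.1292
  5         1.25         0.9841         4.9204
  6         1.25         0.9381         5.6287
  7         1.25         0.8943         6.2601
  8       501.25       341.8617     2,734.8938
  Σ                    349.1210     2,762.5444
P = 349.1210; D_Mac = 7.91286 yrs; D_mod = 7.54324 yrs.
DV01 ≈ 7.54324 × 349.1210 × 0.0001 = 0.263350.

A$0.2634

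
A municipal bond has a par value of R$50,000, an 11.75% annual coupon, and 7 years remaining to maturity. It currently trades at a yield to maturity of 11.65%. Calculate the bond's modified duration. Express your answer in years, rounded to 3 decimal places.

4.608 years

Periodic yield y = 0.1165. First find Macaulay duration:
  t   CF        PV=CF/(1+0.1165)^t    t·PV
  1     5,875.00     5,261.9794     5,261.9794
  2     5,875.00     4,712.9238     9,425.8476
  3     5,875.00     4,221.1588    12,663.4763
  4     5,875.00     3,780.7065    15,122.8259
  5     5,875.00     3,386.2127    16,931.0635
  6     5,875.00     3,032.8820    18,197.2917
  7    55,875.00    25,834.8797   180,844.1582
  Σ                 50,230.7428   258,446.6426
P = 50,230.7428; Macaulay duration = 258,446.6426 / 50,230.7428 = 5.14519 years.
Modified duration = D_Mac / (1 + y) = 5.14519 / 1.1165 = 4.60832 years.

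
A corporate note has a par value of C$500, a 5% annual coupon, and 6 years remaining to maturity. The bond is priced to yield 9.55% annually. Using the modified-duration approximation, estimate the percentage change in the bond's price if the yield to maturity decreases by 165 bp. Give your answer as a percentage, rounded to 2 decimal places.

Periodic yield y = 0.0955. Modified duration first:
  t   CF        PV=CF/(1+0.0955)^t    t·PV
  1        25.00        22.8206        22.8206
  2        25.00        20.8312        41.6625
  3        25.00        19.0153        57.0459
  4        25.00        17.3576        69.4305
  5        25.00        15.8445        79.2224
  6       525.00       303.7281     1,822.3688
  Σ                    399.5974     2,092.5507
P = 399.5974; D_Mac = 5.23665 yrs; D_mod = 5.23665/(1+0.0955) = 4.78014 yrs.
ΔP/P ≈ -D_mod · Δy = -4.78014 × (-0.0165) = +0.078872 = +7.8872%.

+7.89%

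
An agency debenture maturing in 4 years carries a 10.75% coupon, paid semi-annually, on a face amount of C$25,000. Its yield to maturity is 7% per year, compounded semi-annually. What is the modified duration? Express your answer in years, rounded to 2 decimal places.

3.28 years

Periodic yield y = 0.035. First find Macaulay duration:
  t   CF        PV=CF/(1+0.035)^t    t·PV
  1     1,343.75     1,298.3092     1,298.3092
  2     1,343.75     1,254.4050     2,508.8100
  3     1,343.75     1,211.9855     3,635.9565
  4     1,343.75     1,171.0005     4,684.0020
  5     1,343.75     1,131.4014     5,657.0072
  6     1,343.75     1,093.1415     6,558.8489
  7     1,343.75     1,056.1754     7,393.2275
  8    26,343.75    20,005.7482   160,045.9855
  Σ                 28,222.1667   191,782.1468
P = 28,222.1667; Macaulay duration = 191,782.1468 / 28,222.1667 = 6.79544 half-year periods = 3.39772 years.
Modified duration = D_Mac / (1 + y) = 3.39772 / 1.035 = 3.28282 years.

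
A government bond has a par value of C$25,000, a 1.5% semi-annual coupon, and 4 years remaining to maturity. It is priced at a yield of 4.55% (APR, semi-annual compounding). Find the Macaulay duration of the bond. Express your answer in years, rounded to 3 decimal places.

3.890 years

Periodic yield y = 0.02275. Discount each cash flow and weight by its period:
  t   CF        PV=CF/(1+0.02275)^t    t·PV
  1       187.50       183.3293       183.3293
  2       187.50       179.2513       358.5026
  3       187.50       175.2640       525.7921
  4       187.50       171.3655       685.4619
  5       187.50       167.5536       837.7681
  6       187.50       163.8266       982.9594
  7       187.50       160.1824     1,121.2770
  8    25,187.50    21,039.1969   168,313.5752
  Σ                 22,239.9696   173,008.6656
Price P = Σ PV = 22,239.9696.
Macaulay duration = Σ(t·PV) / P = 173,008.6656 / 22,239.9696 = 7.77918 half-year periods.
In years: 7.77918 / 2 = 3.88959 years.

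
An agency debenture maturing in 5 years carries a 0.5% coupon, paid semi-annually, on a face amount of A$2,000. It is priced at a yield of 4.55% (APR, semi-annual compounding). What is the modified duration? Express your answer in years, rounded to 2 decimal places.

Periodic yield y = 0.02275. First find Macaulay duration:
  t   CF        PV=CF/(1+0.02275)^t    t·PV
  1         5.00         4.8888         4.8888
  2         5.00         4.7800         9.5601
  3         5.00         4.6737        14.0211
  4         5.00         4.5697        18.2790
  5         5.00         4.4681        22.3405
  6         5.00         4.3687        26.2123
  7         5.00         4.2715        29.9007
  8         5.00         4.1765        33.4121
  9         5.00         4.0836        36.7525
  10    2,005.00     1,601.1038    16,011.0383
  Σ                  1,641.3846    16,206.4053
P = 1,641.3846; Macaulay duration = 16,206.4053 / 1,641.3846 = 9.87362 half-year periods = 4.93681 years.
Modified duration = D_Mac / (1 + y) = 4.93681 / 1.02275 = 4.82700 years.

4.83 years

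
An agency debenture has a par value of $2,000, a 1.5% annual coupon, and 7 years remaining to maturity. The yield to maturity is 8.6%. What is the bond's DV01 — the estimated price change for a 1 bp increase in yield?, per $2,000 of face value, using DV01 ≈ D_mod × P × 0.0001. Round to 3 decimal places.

$0.775

Periodic yield y = 0.086.
  t   CF        PV=CF/(1+0.086)^t    t·PV
  1        30.00        27.6243        27.6243
  2        30.00        25.4367        50.8735
  3        30.00        23.4224        70.2673
  4        30.00        21.5676        86.2704
  5        30.00        19.8597        99.2984
  6        30.00        18.2870       109.7220
  7     2,030.00     1,139.4290     7,976.0029
  Σ                  1,275.6267     8,420.0587
P = 1,275.6267; D_Mac = 6.60072 yrs; D_mod = 6.07801 yrs.
DV01 ≈ 6.07801 × 1,275.6267 × 0.0001 = 0.775328.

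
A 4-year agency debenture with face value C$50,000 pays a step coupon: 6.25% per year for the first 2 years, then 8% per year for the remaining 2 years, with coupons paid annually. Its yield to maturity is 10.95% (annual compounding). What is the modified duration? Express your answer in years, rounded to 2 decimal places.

Periodic yield y = 0.1095. First find Macaulay duration:
  t   CF        PV=CF/(1+0.1095)^t    t·PV
  1     3,125.00     2,816.5840     2,816.5840
  2     3,125.00     2,538.6066     5,077.2132
  3     4,000.00     2,928.7215     8,786.1644
  4    54,000.00    35,635.6376   142,542.5504
  Σ                 43,919.5497   159,222.5121
P = 43,919.5497; Macaulay duration = 159,222.5121 / 43,919.5497 = 3.62532 years.
Modified duration = D_Mac / (1 + y) = 3.62532 / 1.1095 = 3.26753 years.

3.27 years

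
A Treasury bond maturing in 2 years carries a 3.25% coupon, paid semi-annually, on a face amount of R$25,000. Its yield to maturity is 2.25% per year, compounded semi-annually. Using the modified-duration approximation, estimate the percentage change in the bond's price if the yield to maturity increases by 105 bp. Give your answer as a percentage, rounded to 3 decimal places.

Periodic yield y = 0.01125. Modified duration first:
  t   CF        PV=CF/(1+0.01125)^t    t·PV
  1       406.25       401.7305       401.7305
  2       406.25       397.2613       794.5227
  3       406.25       392.8419     1,178.5256
  4    25,406.25    24,294.4140    97,177.6562
  Σ                 25,486.2478    99,552.4350
P = 25,486.2478; D_Mac = 3.90612 half-year periods = 1.95306 yrs; D_mod = 1.95306/(1+0.01125) = 1.93133 yrs.
ΔP/P ≈ -D_mod · Δy = -1.93133 × (+0.0105) = -0.020279 = -2.0279%.

-2.028%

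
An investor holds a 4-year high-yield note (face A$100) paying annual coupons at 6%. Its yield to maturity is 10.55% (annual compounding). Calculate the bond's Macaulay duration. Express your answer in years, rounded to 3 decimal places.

Periodic yield y = 0.1055. Discount each cash flow and weight by its year:
  t   CF        PV=CF/(1+0.1055)^t    t·PV
  1         6.00         5.4274         5.4274
  2         6.00         4.9095         9.8189
  3         6.00         4.4409        13.3228
  4       106.00        70.9694       283.8774
  Σ                     85.7472       312.4466
Price P = Σ PV = 85.7472.
Macaulay duration = Σ(t·PV) / P = 312.4466 / 85.7472 = 3.64381 years.

3.644 years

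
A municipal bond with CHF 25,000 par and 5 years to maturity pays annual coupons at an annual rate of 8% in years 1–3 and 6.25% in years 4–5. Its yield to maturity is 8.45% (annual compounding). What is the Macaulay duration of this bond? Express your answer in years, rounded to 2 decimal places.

4.30 years

Periodic yield y = 0.0845. Discount each cash flow and weight by its year:
  t   CF        PV=CF/(1+0.0845)^t    t·PV
  1     2,000.00     1,844.1678     1,844.1678
  2     2,000.00     1,700.4775     3,400.9549
  3     2,000.00     1,567.9829     4,703.9487
  4     1,562.50     1,129.5405     4,518.1619
  5    26,562.50    17,706.0288    88,530.1439
  Σ                 23,948.1975   102,997.3773
Price P = Σ PV = 23,948.1975.
Macaulay duration = Σ(t·PV) / P = 102,997.3773 / 23,948.1975 = 4.30084 years.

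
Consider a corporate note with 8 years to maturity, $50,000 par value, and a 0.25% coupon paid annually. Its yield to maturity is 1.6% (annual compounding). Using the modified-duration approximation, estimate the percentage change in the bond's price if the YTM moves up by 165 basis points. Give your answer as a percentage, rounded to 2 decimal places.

-12.87%

Periodic yield y = 0.016. Modified duration first:
  t   CF        PV=CF/(1+0.016)^t    t·PV
  1       125.00       123.0315       123.0315
  2       125.00       121.0940       242.1880
  3       125.00       119.1870       357.5610
  4       125.00       117.3100       469.2402
  5       125.00       115.4626       577.3132
  6       125.00       113.6443       681.8660
  7       125.00       111.8547       782.9826
  8    50,125.00    44,147.3584   353,178.8670
  Σ                 44,968.9425   356,413.0494
P = 44,968.9425; D_Mac = 7.92576 yrs; D_mod = 7.92576/(1+0.016) = 7.80094 yrs.
ΔP/P ≈ -D_mod · Δy = -7.80094 × (+0.0165) = -0.128716 = -12.8716%.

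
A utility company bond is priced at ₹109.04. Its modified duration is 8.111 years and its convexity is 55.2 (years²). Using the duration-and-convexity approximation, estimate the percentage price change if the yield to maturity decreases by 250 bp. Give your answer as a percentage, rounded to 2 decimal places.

Duration effect: -D_mod·Δy = -8.111 × (-0.025) = +0.202775
Convexity effect: ½·C·(Δy)² = 0.5 × 55.2 × (-0.025)² = +0.0172500
ΔP/P ≈ +0.202775 + 0.0172500 = +0.220025
= +22.0025%.

+22.00%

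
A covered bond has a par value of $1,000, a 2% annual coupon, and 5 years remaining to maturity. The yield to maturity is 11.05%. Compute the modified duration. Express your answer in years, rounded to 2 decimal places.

Periodic yield y = 0.1105. First find Macaulay duration:
  t   CF        PV=CF/(1+0.1105)^t    t·PV
  1        20.00        18.0099        18.0099
  2        20.00        16.2178        32.4357
  3        20.00        14.6041        43.8123
  4        20.00        13.1509        52.6036
  5     1,020.00       603.9589     3,019.7943
  Σ                    665.9416     3,166.6558
P = 665.9416; Macaulay duration = 3,166.6558 / 665.9416 = 4.75516 years.
Modified duration = D_Mac / (1 + y) = 4.75516 / 1.1105 = 4.28199 years.

4.28 years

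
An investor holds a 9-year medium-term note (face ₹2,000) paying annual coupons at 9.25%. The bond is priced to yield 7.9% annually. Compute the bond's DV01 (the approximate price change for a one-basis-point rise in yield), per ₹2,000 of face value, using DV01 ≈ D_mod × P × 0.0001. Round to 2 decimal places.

₹1.33

Periodic yield y = 0.079.
  t   CF        PV=CF/(1+0.079)^t    t·PV
  1       185.00       171.4551       171.4551
  2       185.00       158.9018       317.8036
  3       185.00       147.2677       441.8030
  4       185.00       136.4853       545.9413
  5       185.00       126.4924       632.4621
  6       185.00       117.2312       703.3870
  7       185.00       108.6480       760.5358
  8       185.00       100.6932       805.5457
  9     2,185.00     1,102.1950     9,919.7551
  Σ                  2,169.3696    14,298.6885
P = 2,169.3696; D_Mac = 6.59117 yrs; D_mod = 6.10859 yrs.
DV01 ≈ 6.10859 × 2,169.3696 × 0.0001 = 1.325180.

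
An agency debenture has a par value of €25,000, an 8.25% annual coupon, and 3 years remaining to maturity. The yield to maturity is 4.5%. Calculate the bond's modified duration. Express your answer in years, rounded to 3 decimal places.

Periodic yield y = 0.045. First find Macaulay duration:
  t   CF        PV=CF/(1+0.045)^t    t·PV
  1     2,062.50     1,973.6842     1,973.6842
  2     2,062.50     1,888.6930     3,777.3860
  3    27,062.50    23,714.7768    71,144.3305
  Σ                 27,577.1541    76,895.4008
P = 27,577.1541; Macaulay duration = 76,895.4008 / 27,577.1541 = 2.78837 years.
Modified duration = D_Mac / (1 + y) = 2.78837 / 1.045 = 2.66830 years.

2.668 years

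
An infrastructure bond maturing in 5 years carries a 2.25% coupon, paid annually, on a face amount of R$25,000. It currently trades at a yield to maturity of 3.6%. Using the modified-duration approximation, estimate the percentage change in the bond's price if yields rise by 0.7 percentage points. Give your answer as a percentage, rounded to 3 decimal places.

-3.227%

Periodic yield y = 0.036. Modified duration first:
  t   CF        PV=CF/(1+0.036)^t    t·PV
  1       562.50       542.9537       542.9537
  2       562.50       524.0866     1,048.1731
  3       562.50       505.8751     1,517.6252
  4       562.50       488.2964     1,953.1855
  5    25,562.50    21,419.2642   107,096.3211
  Σ                 23,480.4759   112,158.2586
P = 23,480.4759; D_Mac = 4.77666 yrs; D_mod = 4.77666/(1+0.036) = 4.61068 yrs.
ΔP/P ≈ -D_mod · Δy = -4.61068 × (+0.007) = -0.032275 = -3.2275%.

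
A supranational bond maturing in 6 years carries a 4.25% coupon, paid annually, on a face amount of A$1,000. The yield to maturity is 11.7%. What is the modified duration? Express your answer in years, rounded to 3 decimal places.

Periodic yield y = 0.117. First find Macaulay duration:
  t   CF        PV=CF/(1+0.117)^t    t·PV
  1        42.50        38.0483        38.0483
  2        42.50        34.0630        68.1260
  3        42.50        30.4951        91.4852
  4        42.50        27.3009       109.2034
  5        42.50        24.4412       122.2062
  6     1,042.50       536.7314     3,220.3886
  Σ                    691.0799     3,649.4576
P = 691.0799; Macaulay duration = 3,649.4576 / 691.0799 = 5.28080 years.
Modified duration = D_Mac / (1 + y) = 5.28080 / 1.117 = 4.72767 years.

4.728 years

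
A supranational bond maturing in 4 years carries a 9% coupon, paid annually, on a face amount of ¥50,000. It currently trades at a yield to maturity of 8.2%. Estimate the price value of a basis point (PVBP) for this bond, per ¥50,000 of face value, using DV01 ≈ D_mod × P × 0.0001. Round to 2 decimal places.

¥16.78

Periodic yield y = 0.082.
  t   CF        PV=CF/(1+0.082)^t    t·PV
  1     4,500.00     4,158.9649     4,158.9649
  2     4,500.00     3,843.7753     7,687.5506
  3     4,500.00     3,552.4726    10,657.4177
  4    54,500.00    39,763.7614   159,055.0456
  Σ                 51,318.9741   181,558.9788
P = 51,318.9741; D_Mac = 3.53785 yrs; D_mod = 3.26973 yrs.
DV01 ≈ 3.26973 × 51,318.9741 × 0.0001 = 16.779943.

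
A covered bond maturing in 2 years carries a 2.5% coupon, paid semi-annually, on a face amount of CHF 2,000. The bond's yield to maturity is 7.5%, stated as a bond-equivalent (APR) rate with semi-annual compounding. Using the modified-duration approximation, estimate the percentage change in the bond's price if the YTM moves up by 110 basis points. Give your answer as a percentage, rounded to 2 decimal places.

Periodic yield y = 0.0375. Modified duration first:
  t   CF        PV=CF/(1+0.0375)^t    t·PV
  1        25.00        24.0964        24.0964
  2        25.00        23.2254        46.4509
  3        25.00        22.3860        67.1579
  4     2,025.00     1,747.7230     6,990.8921
  Σ                  1,817.4308     7,128.5972
P = 1,817.4308; D_Mac = 3.92235 half-year periods = 1.96117 yrs; D_mod = 1.96117/(1+0.0375) = 1.89029 yrs.
ΔP/P ≈ -D_mod · Δy = -1.89029 × (+0.011) = -0.020793 = -2.0793%.

-2.08%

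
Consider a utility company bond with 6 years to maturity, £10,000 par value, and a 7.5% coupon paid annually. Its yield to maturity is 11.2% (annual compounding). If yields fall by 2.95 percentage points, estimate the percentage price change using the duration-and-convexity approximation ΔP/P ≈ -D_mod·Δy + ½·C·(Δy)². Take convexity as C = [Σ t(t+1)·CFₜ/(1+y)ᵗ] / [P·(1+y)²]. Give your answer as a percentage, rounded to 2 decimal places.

+14.27%

With y = 0.112:
  t   CF        PV=CF/(1+0.112)^t    t·PV        t(t+1)·PV
  1       750.00       674.4604       674.4604       1,348.9209
  2       750.00       606.5292     1,213.0583       3,639.1750
  3       750.00       545.4399     1,636.3197       6,545.2788
  4       750.00       490.5035     1,962.0140       9,810.0701
  5       750.00       441.1003     2,205.5014      13,233.0082
  6    10,750.00     5,685.6450    34,113.8701     238,797.0906
  Σ                  8,443.6783    41,805.2239     273,373.5435
P = 8,443.6783; D_Mac = 4.95107 yrs; D_mod = 4.45240 yrs; C = 26.18275.
Duration effect: -4.45240 × (-0.0295) = +0.131346
Convexity effect: 0.5 × 26.18275 × (-0.0295)² = +0.0113928
ΔP/P ≈ +0.131346 + 0.0113928 = +0.142739 = +14.2739%.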